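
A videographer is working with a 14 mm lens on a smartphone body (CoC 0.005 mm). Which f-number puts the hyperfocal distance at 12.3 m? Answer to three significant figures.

f/3.19

Rearrange H = f²/(N·c) + f for N: N = f² / ((H − f)·c).
N = 14² / ((12300 − 14) × 0.005) = 196 / 61.43 ≈ 3.19.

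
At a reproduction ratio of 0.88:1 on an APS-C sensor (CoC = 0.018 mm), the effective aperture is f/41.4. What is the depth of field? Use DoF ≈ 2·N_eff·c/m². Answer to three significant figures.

1.92 mm

At magnification m, DoF ≈ 2·N_eff·c/m² = 2 × 41.4 × 0.018 / 0.88² = 1.49 / 0.7744 ≈ 1.92 mm.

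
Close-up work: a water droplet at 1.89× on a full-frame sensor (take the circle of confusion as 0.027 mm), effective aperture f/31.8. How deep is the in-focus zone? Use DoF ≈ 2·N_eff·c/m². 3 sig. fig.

At magnification m, DoF ≈ 2·N_eff·c/m² = 2 × 31.8 × 0.027 / 1.89² = 1.717 / 3.572 ≈ 0.481 mm.

0.481 mm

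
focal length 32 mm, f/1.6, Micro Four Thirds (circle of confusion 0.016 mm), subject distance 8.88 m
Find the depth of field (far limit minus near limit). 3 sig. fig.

4.13 m

Hyperfocal distance H = f²/(N·c) + f = 32²/(1.6 × 0.016) + 32 = 1024/0.0256 + 32 ≈ 40032.0 mm ≈ 40.03 m.
Near limit Dn = s·(H − f)/(H + s − 2f) = 8880 × (40032.0 − 32) / (40032.0 + 8880 − 2 × 32) = 8880 × 40000.0 / 48848.0 ≈ 7271.5 mm.
Far limit Df = s·(H − f)/(H − s) = 8880 × (40032.0 − 32) / (40032.0 − 8880) = 8880 × 40000.0 / 31152.0 ≈ 11402.2 mm.
Depth of field = Df − Dn = 11402.2 − 7271.5 ≈ 4130.7 mm ≈ 4.13 m.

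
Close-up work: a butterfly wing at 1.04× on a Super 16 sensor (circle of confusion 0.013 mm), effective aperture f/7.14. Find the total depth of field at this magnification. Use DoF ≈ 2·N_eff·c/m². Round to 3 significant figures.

0.172 mm

At magnification m, DoF ≈ 2·N_eff·c/m² = 2 × 7.14 × 0.013 / 1.04² = 0.1856 / 1.082 ≈ 0.172 mm.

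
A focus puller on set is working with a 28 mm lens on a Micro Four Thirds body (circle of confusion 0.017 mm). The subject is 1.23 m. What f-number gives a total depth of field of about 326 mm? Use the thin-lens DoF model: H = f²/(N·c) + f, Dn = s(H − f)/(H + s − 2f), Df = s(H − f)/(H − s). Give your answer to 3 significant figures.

Write h = H − f = f²/(N·c). The thin-lens limits are Dn = s·h/(h + (s−f)) and Df = s·h/(h − (s−f)), so DoF = Df − Dn = 2·s·(s−f)·h / (h² − (s−f)²).
That is a quadratic in h: DoF·h² − 2·s·(s−f)·h − DoF·(s−f)² = 0 ⇒ h = (s−f)·(s + √(s² + DoF²)) / DoF = 1202 × (1230 + √(1230² + 326²)) / 326 = 1202 × (1230 + 1272.47) / 326 ≈ 9226.9 mm.
Then N = f²/(c·h) = 28² / (0.017 × 9226.9) = 784 / 156.86 ≈ 5.

f/5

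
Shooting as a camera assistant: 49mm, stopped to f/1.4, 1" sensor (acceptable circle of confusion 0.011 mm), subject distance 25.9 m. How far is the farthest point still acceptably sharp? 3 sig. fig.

31.0 m

Hyperfocal distance H = f²/(N·c) + f = 49²/(1.4 × 0.011) + 49 = 2401/0.0154 + 49 ≈ 155958.1 mm ≈ 156.0 m.
Far limit Df = s·(H − f)/(H − s) = 25900 × (155958.1 − 49) / (155958.1 − 25900) = 25900 × 155909.1 / 130058.1 ≈ 31048 mm ≈ 31.0 m.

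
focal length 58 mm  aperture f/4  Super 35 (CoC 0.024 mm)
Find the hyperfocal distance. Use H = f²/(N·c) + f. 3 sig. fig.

35.1 m

Hyperfocal distance H = f²/(N·c) + f = 58²/(4 × 0.024) + 58 = 3364/0.096 + 58 ≈ 35099.7 mm ≈ 35.1 m.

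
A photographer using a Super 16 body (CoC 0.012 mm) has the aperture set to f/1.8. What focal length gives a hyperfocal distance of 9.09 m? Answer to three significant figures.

14.0 mm

From H = f²/(N·c) + f, with f ≪ H: f ≈ √(H·N·c) = √(9090 × 1.8 × 0.012) = √196.34 ≈ 14.01 mm.
The +f correction barely moves this — solving exactly, f² + N·c·f − N·c·H = 0 ⇒ f = (−N·c + √((N·c)² + 4·N·c·H))/2 = (−0.0216 + √785.38)/2 ≈ 14.001 mm, so f ≈ 14.0 mm.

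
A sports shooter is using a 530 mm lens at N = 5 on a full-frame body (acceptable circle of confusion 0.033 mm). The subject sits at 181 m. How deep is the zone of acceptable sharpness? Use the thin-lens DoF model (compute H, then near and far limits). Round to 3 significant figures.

Hyperfocal distance H = f²/(N·c) + f = 530²/(5 × 0.033) + 530 = 280900/0.165 + 530 ≈ 1702954.2 mm ≈ 1703 m.
Near limit Dn = s·(H − f)/(H + s − 2f) = 181000 × (1702954.2 − 530) / (1702954.2 + 181000 − 2 × 530) = 181000 × 1702424.2 / 1882894.2 ≈ 163652 mm.
Far limit Df = s·(H − f)/(H − s) = 181000 × (1702954.2 − 530) / (1702954.2 − 181000) = 181000 × 1702424.2 / 1521954.2 ≈ 202463 mm.
Depth of field = Df − Dn = 202463 − 163652 ≈ 38811 mm ≈ 38.8 m.

38.8 m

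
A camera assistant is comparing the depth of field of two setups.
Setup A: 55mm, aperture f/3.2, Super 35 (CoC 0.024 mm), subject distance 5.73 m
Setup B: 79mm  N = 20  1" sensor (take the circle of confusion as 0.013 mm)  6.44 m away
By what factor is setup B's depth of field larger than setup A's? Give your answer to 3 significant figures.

2.18

Setup A: H = 55²/(3.2×0.024) + 55 ≈ 39443.0 mm; DoF = Df − Dn = 6694.5 − 5008.4 ≈ 1686.1 mm.
Setup B: H = 79²/(20×0.013) + 79 ≈ 24082.8 mm; DoF = Df − Dn = 8761.9 − 5090.9 ≈ 3671.0 mm.
Ratio = 3671.0 / 1686.1 ≈ 2.18.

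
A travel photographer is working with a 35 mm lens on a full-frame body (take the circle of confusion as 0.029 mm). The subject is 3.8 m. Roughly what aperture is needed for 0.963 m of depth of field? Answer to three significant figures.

f/1.40

Write h = H − f = f²/(N·c). The thin-lens limits are Dn = s·h/(h + (s−f)) and Df = s·h/(h − (s−f)), so DoF = Df − Dn = 2·s·(s−f)·h / (h² − (s−f)²).
That is a quadratic in h: DoF·h² − 2·s·(s−f)·h − DoF·(s−f)² = 0 ⇒ h = (s−f)·(s + √(s² + DoF²)) / DoF = 3765 × (3800 + √(3800² + 963²)) / 963 = 3765 × (3800 + 3920.12) / 963 ≈ 30183 mm.
Then N = f²/(c·h) = 35² / (0.029 × 30183) = 1225 / 875.31 ≈ 1.40.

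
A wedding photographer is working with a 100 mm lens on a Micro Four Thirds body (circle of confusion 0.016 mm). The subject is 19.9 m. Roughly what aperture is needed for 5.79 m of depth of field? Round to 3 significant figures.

Write h = H − f = f²/(N·c). The thin-lens limits are Dn = s·h/(h + (s−f)) and Df = s·h/(h − (s−f)), so DoF = Df − Dn = 2·s·(s−f)·h / (h² − (s−f)²).
That is a quadratic in h: DoF·h² − 2·s·(s−f)·h − DoF·(s−f)² = 0 ⇒ h = (s−f)·(s + √(s² + DoF²)) / DoF = 19800 × (19900 + √(19900² + 5790²)) / 5790 = 19800 × (19900 + 20725.2) / 5790 ≈ 138926 mm.
Then N = f²/(c·h) = 100² / (0.016 × 138926) = 10000 / 2222.8 ≈ 4.50.

f/4.50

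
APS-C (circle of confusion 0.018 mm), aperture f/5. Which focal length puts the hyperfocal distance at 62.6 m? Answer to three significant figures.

From H = f²/(N·c) + f, with f ≪ H: f ≈ √(H·N·c) = √(62600 × 5 × 0.018) = √5634.0 ≈ 75.06 mm.
Exact: f² + N·c·f − N·c·H = 0 ⇒ f = (−N·c + √((N·c)² + 4·N·c·H))/2 = (−0.09 + √22536)/2 ≈ 75.015 mm ≈ 75.0 mm.

75.0 mm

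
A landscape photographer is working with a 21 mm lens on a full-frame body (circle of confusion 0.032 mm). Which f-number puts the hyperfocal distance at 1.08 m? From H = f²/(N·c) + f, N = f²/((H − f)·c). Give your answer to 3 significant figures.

f/13

Rearrange H = f²/(N·c) + f for N: N = f² / ((H − f)·c).
N = 21² / ((1080 − 21) × 0.032) = 441 / 33.89 ≈ 13.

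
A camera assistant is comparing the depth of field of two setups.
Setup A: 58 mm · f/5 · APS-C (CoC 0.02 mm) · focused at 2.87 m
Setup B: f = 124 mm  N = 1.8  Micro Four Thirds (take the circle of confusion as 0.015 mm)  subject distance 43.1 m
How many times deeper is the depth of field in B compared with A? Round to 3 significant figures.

13.5

Setup A: H = 58²/(5×0.02) + 58 ≈ 33698.0 mm; DoF = Df − Dn = 3131.79 − 2648.60 ≈ 483.19 mm.
Setup B: H = 124²/(1.8×0.015) + 124 ≈ 569605.5 mm; DoF = Df − Dn = 46618.0 − 40075.7 ≈ 6542.3 mm.
Ratio = 6542.3 / 483.19 ≈ 13.5.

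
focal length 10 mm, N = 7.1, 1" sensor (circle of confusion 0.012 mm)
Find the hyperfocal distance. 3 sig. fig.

Hyperfocal distance H = f²/(N·c) + f = 10²/(7.1 × 0.012) + 10 = 100/0.0852 + 10 ≈ 1183.7 mm ≈ 1.18 m.

1.18 m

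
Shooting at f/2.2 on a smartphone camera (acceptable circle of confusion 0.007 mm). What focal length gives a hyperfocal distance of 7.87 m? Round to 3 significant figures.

11.0 mm

From H = f²/(N·c) + f, with f ≪ H: f ≈ √(H·N·c) = √(7870 × 2.2 × 0.007) = √121.20 ≈ 11.01 mm.
The +f correction barely moves this — solving exactly, f² + N·c·f − N·c·H = 0 ⇒ f = (−N·c + √((N·c)² + 4·N·c·H))/2 = (−0.0154 + √484.79)/2 ≈ 11.001 mm, so f ≈ 11.0 mm.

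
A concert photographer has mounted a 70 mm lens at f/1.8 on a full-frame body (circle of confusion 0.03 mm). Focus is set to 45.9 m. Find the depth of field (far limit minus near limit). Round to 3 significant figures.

Hyperfocal distance H = f²/(N·c) + f = 70²/(1.8 × 0.03) + 70 = 4900/0.054 + 70 ≈ 90810.7 mm ≈ 90.81 m.
Near limit Dn = s·(H − f)/(H + s − 2f) = 45900 × (90810.7 − 70) / (90810.7 + 45900 − 2 × 70) = 45900 × 90740.7 / 136570.7 ≈ 30497 mm.
Far limit Df = s·(H − f)/(H − s) = 45900 × (90810.7 − 70) / (90810.7 − 45900) = 45900 × 90740.7 / 44910.7 ≈ 92740 mm.
Depth of field = Df − Dn = 92740 − 30497 ≈ 62243 mm ≈ 62.2 m.

62.2 m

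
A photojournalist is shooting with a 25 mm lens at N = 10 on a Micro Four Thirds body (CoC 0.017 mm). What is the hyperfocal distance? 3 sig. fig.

Hyperfocal distance H = f²/(N·c) + f = 25²/(10 × 0.017) + 25 = 625/0.17 + 25 ≈ 3701.5 mm ≈ 3.70 m.

3.70 m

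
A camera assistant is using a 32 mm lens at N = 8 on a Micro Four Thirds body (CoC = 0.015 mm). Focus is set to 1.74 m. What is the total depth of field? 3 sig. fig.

Hyperfocal distance H = f²/(N·c) + f = 32²/(8 × 0.015) + 32 = 1024/0.12 + 32 ≈ 8565.3 mm ≈ 8.565 m.
Near limit Dn = s·(H − f)/(H + s − 2f) = 1740 × (8565.3 − 32) / (8565.3 + 1740 − 2 × 32) = 1740 × 8533.3 / 10241.3 ≈ 1449.81 mm.
Far limit Df = s·(H − f)/(H − s) = 1740 × (8565.3 − 32) / (8565.3 − 1740) = 1740 × 8533.3 / 6825.3 ≈ 2175.42 mm.
Depth of field = Df − Dn = 2175.42 − 1449.81 ≈ 725.61 mm ≈ 0.726 m.

0.726 m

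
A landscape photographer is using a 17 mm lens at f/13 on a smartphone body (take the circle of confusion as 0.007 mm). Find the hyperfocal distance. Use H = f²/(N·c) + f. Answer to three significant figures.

Hyperfocal distance H = f²/(N·c) + f = 17²/(13 × 0.007) + 17 = 289/0.091 + 17 ≈ 3192.8 mm ≈ 3.19 m.

3.19 m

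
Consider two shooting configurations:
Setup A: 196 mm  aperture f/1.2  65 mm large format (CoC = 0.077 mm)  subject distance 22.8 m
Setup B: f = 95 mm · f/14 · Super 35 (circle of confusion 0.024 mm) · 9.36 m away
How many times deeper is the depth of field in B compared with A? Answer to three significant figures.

2.95

Setup A: H = 196²/(1.2×0.077) + 196 ≈ 415953.6 mm; DoF = Df − Dn = 24110.9 − 21624.3 ≈ 2486.6 mm.
Setup B: H = 95²/(14×0.024) + 95 ≈ 26955.1 mm; DoF = Df − Dn = 14288.7 − 6959.4 ≈ 7329.3 mm.
Ratio = 7329.3 / 2486.6 ≈ 2.95.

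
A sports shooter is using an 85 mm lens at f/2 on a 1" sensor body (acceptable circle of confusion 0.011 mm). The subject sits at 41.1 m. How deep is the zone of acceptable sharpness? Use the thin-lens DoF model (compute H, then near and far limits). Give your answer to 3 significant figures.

10.4 m

Hyperfocal distance H = f²/(N·c) + f = 85²/(2 × 0.011) + 85 = 7225/0.022 + 85 ≈ 328494.1 mm ≈ 328.5 m.
Near limit Dn = s·(H − f)/(H + s − 2f) = 41100 × (328494.1 − 85) / (328494.1 + 41100 − 2 × 85) = 41100 × 328409.1 / 369424.1 ≈ 36537 mm.
Far limit Df = s·(H − f)/(H − s) = 41100 × (328494.1 − 85) / (328494.1 − 41100) = 41100 × 328409.1 / 287394.1 ≈ 46966 mm.
Depth of field = Df − Dn = 46966 − 36537 ≈ 10429 mm ≈ 10.4 m.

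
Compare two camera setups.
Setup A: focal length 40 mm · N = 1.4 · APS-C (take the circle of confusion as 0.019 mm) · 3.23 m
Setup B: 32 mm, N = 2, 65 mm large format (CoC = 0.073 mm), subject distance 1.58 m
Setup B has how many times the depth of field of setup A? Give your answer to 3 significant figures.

Setup A: H = 40²/(1.4×0.019) + 40 ≈ 60190.4 mm; DoF = Df − Dn = 3410.89 − 3067.33 ≈ 343.56 mm.
Setup B: H = 32²/(2×0.073) + 32 ≈ 7045.7 mm; DoF = Df − Dn = 2027.49 − 1294.33 ≈ 733.16 mm.
Ratio = 733.16 / 343.56 ≈ 2.13.

2.13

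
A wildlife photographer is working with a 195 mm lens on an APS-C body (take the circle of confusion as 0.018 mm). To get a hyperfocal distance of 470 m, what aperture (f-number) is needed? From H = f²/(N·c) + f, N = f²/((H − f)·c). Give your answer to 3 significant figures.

Rearrange H = f²/(N·c) + f for N: N = f² / ((H − f)·c).
N = 195² / ((470000 − 195) × 0.018) = 38025 / 8456 ≈ 4.50.

f/4.50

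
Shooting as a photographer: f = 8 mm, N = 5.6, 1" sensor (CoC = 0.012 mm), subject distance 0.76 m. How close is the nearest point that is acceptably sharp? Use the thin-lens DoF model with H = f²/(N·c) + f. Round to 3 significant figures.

Hyperfocal distance H = f²/(N·c) + f = 8²/(5.6 × 0.012) + 8 = 64/0.0672 + 8 ≈ 960.4 mm ≈ 0.960 m.
Near limit Dn = s·(H − f)/(H + s − 2f) = 760 × (960.4 − 8) / (960.4 + 760 − 2 × 8) = 760 × 952.4 / 1704.4 ≈ 424.68 mm.

425 mm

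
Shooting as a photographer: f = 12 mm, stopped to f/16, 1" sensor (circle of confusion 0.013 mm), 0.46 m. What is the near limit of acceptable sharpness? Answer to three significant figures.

Hyperfocal distance H = f²/(N·c) + f = 12²/(16 × 0.013) + 12 = 144/0.208 + 12 ≈ 704.3 mm ≈ 0.704 m.
Near limit Dn = s·(H − f)/(H + s − 2f) = 460 × (704.3 − 12) / (704.3 + 460 − 2 × 12) = 460 × 692.3 / 1140.3 ≈ 279.28 mm.

279 mm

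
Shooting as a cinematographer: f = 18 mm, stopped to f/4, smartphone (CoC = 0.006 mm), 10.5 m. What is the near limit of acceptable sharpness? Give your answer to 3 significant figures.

Hyperfocal distance H = f²/(N·c) + f = 18²/(4 × 0.006) + 18 = 324/0.024 + 18 ≈ 13518.0 mm ≈ 13.52 m.
Near limit Dn = s·(H − f)/(H + s − 2f) = 10500 × (13518.0 − 18) / (13518.0 + 10500 − 2 × 18) = 10500 × 13500.0 / 23982.0 ≈ 5910.7 mm ≈ 5.91 m.

5.91 m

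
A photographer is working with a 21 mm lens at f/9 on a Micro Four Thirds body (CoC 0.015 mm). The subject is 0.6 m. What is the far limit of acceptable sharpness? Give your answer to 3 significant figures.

Hyperfocal distance H = f²/(N·c) + f = 21²/(9 × 0.015) + 21 = 441/0.135 + 21 ≈ 3287.7 mm ≈ 3.288 m.
Far limit Df = s·(H − f)/(H − s) = 600 × (3287.7 − 21) / (3287.7 − 600) = 600 × 3266.7 / 2687.7 ≈ 729.26 mm ≈ 0.729 m.

0.729 m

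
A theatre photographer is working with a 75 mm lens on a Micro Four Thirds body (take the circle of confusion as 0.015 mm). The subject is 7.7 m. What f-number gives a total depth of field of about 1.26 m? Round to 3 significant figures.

Write h = H − f = f²/(N·c). The thin-lens limits are Dn = s·h/(h + (s−f)) and Df = s·h/(h − (s−f)), so DoF = Df − Dn = 2·s·(s−f)·h / (h² − (s−f)²).
That is a quadratic in h: DoF·h² − 2·s·(s−f)·h − DoF·(s−f)² = 0 ⇒ h = (s−f)·(s + √(s² + DoF²)) / DoF = 7625 × (7700 + √(7700² + 1260²)) / 1260 = 7625 × (7700 + 7802.41) / 1260 ≈ 93814 mm.
Then N = f²/(c·h) = 75² / (0.015 × 93814) = 5625 / 1407.2 ≈ 4.

f/4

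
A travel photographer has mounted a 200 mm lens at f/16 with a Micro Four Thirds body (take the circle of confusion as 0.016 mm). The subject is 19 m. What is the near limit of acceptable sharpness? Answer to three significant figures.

Hyperfocal distance H = f²/(N·c) + f = 200²/(16 × 0.016) + 200 = 40000/0.256 + 200 ≈ 156450.0 mm ≈ 156.4 m.
Near limit Dn = s·(H − f)/(H + s − 2f) = 19000 × (156450.0 − 200) / (156450.0 + 19000 − 2 × 200) = 19000 × 156250.0 / 175050.0 ≈ 16959 mm ≈ 17.0 m.

17.0 m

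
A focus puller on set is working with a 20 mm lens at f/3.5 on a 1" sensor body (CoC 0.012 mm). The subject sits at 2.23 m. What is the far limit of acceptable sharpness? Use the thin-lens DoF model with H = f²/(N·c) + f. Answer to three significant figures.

2.90 m

Hyperfocal distance H = f²/(N·c) + f = 20²/(3.5 × 0.012) + 20 = 400/0.042 + 20 ≈ 9543.8 mm ≈ 9.544 m.
Far limit Df = s·(H − f)/(H − s) = 2230 × (9543.8 − 20) / (9543.8 − 2230) = 2230 × 9523.8 / 7313.8 ≈ 2903.8 mm ≈ 2.90 m.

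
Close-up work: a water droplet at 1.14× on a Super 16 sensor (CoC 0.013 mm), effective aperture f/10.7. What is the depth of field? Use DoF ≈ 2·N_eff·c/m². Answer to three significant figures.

At magnification m, DoF ≈ 2·N_eff·c/m² = 2 × 10.7 × 0.013 / 1.14² = 0.2782 / 1.3 ≈ 0.214 mm.

0.214 mm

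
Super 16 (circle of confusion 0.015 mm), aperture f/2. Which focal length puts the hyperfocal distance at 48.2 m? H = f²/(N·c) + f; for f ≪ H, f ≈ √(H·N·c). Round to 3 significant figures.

38.0 mm

From H = f²/(N·c) + f, with f ≪ H: f ≈ √(H·N·c) = √(48200 × 2 × 0.015) = √1446.0 ≈ 38.03 mm.
The +f correction barely moves this — solving exactly, f² + N·c·f − N·c·H = 0 ⇒ f = (−N·c + √((N·c)² + 4·N·c·H))/2 = (−0.03 + √5784.0)/2 ≈ 38.011 mm, so f ≈ 38.0 mm.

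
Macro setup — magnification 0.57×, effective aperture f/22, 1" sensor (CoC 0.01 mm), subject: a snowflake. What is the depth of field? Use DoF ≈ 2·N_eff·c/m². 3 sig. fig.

At magnification m, DoF ≈ 2·N_eff·c/m² = 2 × 22 × 0.01 / 0.57² = 0.44 / 0.3249 ≈ 1.35 mm.

1.35 mm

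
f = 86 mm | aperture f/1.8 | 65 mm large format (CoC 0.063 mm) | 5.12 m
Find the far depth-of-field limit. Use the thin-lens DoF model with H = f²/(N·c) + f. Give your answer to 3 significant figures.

5.55 m

Hyperfocal distance H = f²/(N·c) + f = 86²/(1.8 × 0.063) + 86 = 7396/0.1134 + 86 ≈ 65306.5 mm ≈ 65.31 m.
Far limit Df = s·(H − f)/(H − s) = 5120 × (65306.5 − 86) / (65306.5 − 5120) = 5120 × 65220.5 / 60186.5 ≈ 5548.2 mm ≈ 5.55 m.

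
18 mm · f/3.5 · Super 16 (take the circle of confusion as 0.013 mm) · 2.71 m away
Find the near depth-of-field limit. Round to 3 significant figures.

1.97 m

Hyperfocal distance H = f²/(N·c) + f = 18²/(3.5 × 0.013) + 18 = 324/0.0455 + 18 ≈ 7138.9 mm ≈ 7.139 m.
Near limit Dn = s·(H − f)/(H + s − 2f) = 2710 × (7138.9 − 18) / (7138.9 + 2710 − 2 × 18) = 2710 × 7120.9 / 9812.9 ≈ 1966.6 mm ≈ 1.97 m.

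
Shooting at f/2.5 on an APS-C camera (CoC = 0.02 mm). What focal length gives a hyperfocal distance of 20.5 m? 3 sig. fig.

32.0 mm

From H = f²/(N·c) + f, with f ≪ H: f ≈ √(H·N·c) = √(20500 × 2.5 × 0.02) = √1025.0 ≈ 32.02 mm.
The +f correction barely moves this — solving exactly, f² + N·c·f − N·c·H = 0 ⇒ f = (−N·c + √((N·c)² + 4·N·c·H))/2 = (−0.05 + √4100.0)/2 ≈ 31.991 mm, so f ≈ 32.0 mm.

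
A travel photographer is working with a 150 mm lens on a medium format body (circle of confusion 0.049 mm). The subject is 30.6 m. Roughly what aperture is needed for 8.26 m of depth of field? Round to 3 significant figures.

Write h = H − f = f²/(N·c). The thin-lens limits are Dn = s·h/(h + (s−f)) and Df = s·h/(h − (s−f)), so DoF = Df − Dn = 2·s·(s−f)·h / (h² − (s−f)²).
That is a quadratic in h: DoF·h² − 2·s·(s−f)·h − DoF·(s−f)² = 0 ⇒ h = (s−f)·(s + √(s² + DoF²)) / DoF = 30450 × (30600 + √(30600² + 8260²)) / 8260 = 30450 × (30600 + 31695.2) / 8260 ≈ 229648 mm.
Then N = f²/(c·h) = 150² / (0.049 × 229648) = 22500 / 11253 ≈ 2.00.

f/2.00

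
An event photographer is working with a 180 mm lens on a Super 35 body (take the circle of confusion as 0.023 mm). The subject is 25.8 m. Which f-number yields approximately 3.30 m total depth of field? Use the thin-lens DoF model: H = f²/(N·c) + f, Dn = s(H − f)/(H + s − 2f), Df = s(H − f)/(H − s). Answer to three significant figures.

Write h = H − f = f²/(N·c). The thin-lens limits are Dn = s·h/(h + (s−f)) and Df = s·h/(h − (s−f)), so DoF = Df − Dn = 2·s·(s−f)·h / (h² − (s−f)²).
That is a quadratic in h: DoF·h² − 2·s·(s−f)·h − DoF·(s−f)² = 0 ⇒ h = (s−f)·(s + √(s² + DoF²)) / DoF = 25620 × (25800 + √(25800² + 3300²)) / 3300 = 25620 × (25800 + 26010.2) / 3300 ≈ 402235 mm.
Then N = f²/(c·h) = 180² / (0.023 × 402235) = 32400 / 9251.4 ≈ 3.50.

f/3.50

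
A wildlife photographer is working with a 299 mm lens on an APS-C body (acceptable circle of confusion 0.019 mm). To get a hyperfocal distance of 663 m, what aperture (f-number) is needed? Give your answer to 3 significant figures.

f/7.10

Rearrange H = f²/(N·c) + f for N: N = f² / ((H − f)·c).
N = 299² / ((663000 − 299) × 0.019) = 89401 / 12591 ≈ 7.10.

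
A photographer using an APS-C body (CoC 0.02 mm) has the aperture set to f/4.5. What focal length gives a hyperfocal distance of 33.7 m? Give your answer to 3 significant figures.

55.0 mm

From H = f²/(N·c) + f, with f ≪ H: f ≈ √(H·N·c) = √(33700 × 4.5 × 0.02) = √3033.0 ≈ 55.07 mm.
Exact: f² + N·c·f − N·c·H = 0 ⇒ f = (−N·c + √((N·c)² + 4·N·c·H))/2 = (−0.09 + √12132)/2 ≈ 55.028 mm ≈ 55.0 mm.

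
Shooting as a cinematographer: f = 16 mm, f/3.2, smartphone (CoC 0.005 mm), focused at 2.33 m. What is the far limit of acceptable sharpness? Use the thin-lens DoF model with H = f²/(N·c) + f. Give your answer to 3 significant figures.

Hyperfocal distance H = f²/(N·c) + f = 16²/(3.2 × 0.005) + 16 = 256/0.016 + 16 ≈ 16016.0 mm ≈ 16.02 m.
Far limit Df = s·(H − f)/(H − s) = 2330 × (16016.0 − 16) / (16016.0 − 2330) = 2330 × 16000.0 / 13686.0 ≈ 2724.0 mm ≈ 2.72 m.

2.72 m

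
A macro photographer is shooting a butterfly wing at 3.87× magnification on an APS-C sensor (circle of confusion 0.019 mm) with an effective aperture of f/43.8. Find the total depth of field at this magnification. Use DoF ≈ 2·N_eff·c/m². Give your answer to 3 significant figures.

At magnification m, DoF ≈ 2·N_eff·c/m² = 2 × 43.8 × 0.019 / 3.87² = 1.664 / 14.98 ≈ 0.111 mm.

0.111 mm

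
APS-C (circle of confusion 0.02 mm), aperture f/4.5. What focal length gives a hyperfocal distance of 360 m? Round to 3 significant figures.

180 mm

From H = f²/(N·c) + f, with f ≪ H: f ≈ √(H·N·c) = √(360000 × 4.5 × 0.02) = √32400 ≈ 180.0 mm.
The +f correction barely moves this — solving exactly, f² + N·c·f − N·c·H = 0 ⇒ f = (−N·c + √((N·c)² + 4·N·c·H))/2 = (−0.09 + √129600)/2 ≈ 179.96 mm, so f ≈ 180 mm.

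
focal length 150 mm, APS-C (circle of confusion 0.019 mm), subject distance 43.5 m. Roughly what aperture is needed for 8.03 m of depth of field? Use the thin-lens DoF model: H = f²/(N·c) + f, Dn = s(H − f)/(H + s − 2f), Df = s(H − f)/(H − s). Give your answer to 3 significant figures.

f/2.50

Write h = H − f = f²/(N·c). The thin-lens limits are Dn = s·h/(h + (s−f)) and Df = s·h/(h − (s−f)), so DoF = Df − Dn = 2·s·(s−f)·h / (h² − (s−f)²).
That is a quadratic in h: DoF·h² − 2·s·(s−f)·h − DoF·(s−f)² = 0 ⇒ h = (s−f)·(s + √(s² + DoF²)) / DoF = 43350 × (43500 + √(43500² + 8030²)) / 8030 = 43350 × (43500 + 44235.0) / 8030 ≈ 473638 mm.
Then N = f²/(c·h) = 150² / (0.019 × 473638) = 22500 / 8999.1 ≈ 2.50.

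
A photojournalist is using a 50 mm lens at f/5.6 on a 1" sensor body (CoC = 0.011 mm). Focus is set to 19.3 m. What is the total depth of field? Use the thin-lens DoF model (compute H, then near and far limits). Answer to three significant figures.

Hyperfocal distance H = f²/(N·c) + f = 50²/(5.6 × 0.011) + 50 = 2500/0.0616 + 50 ≈ 40634.4 mm ≈ 40.63 m.
Near limit Dn = s·(H − f)/(H + s − 2f) = 19300 × (40634.4 − 50) / (40634.4 + 19300 − 2 × 50) = 19300 × 40584.4 / 59834.4 ≈ 13091 mm.
Far limit Df = s·(H − f)/(H − s) = 19300 × (40634.4 − 50) / (40634.4 − 19300) = 19300 × 40584.4 / 21334.4 ≈ 36714 mm.
Depth of field = Df − Dn = 36714 − 13091 ≈ 23623 mm ≈ 23.6 m.

23.6 m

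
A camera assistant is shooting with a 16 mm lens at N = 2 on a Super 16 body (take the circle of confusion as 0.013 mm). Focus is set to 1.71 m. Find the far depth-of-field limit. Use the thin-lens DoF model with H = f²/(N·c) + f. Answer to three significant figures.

2.07 m

Hyperfocal distance H = f²/(N·c) + f = 16²/(2 × 0.013) + 16 = 256/0.026 + 16 ≈ 9862.2 mm ≈ 9.862 m.
Far limit Df = s·(H − f)/(H − s) = 1710 × (9862.2 − 16) / (9862.2 − 1710) = 1710 × 9846.2 / 8152.2 ≈ 2065.3 mm ≈ 2.07 m.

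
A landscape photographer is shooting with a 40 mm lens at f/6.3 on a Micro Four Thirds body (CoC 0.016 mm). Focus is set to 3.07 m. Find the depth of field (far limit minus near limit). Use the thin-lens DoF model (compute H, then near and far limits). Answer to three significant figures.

Hyperfocal distance H = f²/(N·c) + f = 40²/(6.3 × 0.016) + 40 = 1600/0.1008 + 40 ≈ 15913.0 mm ≈ 15.91 m.
Near limit Dn = s·(H − f)/(H + s − 2f) = 3070 × (15913.0 − 40) / (15913.0 + 3070 − 2 × 40) = 3070 × 15873.0 / 18903.0 ≈ 2577.9 mm.
Far limit Df = s·(H − f)/(H − s) = 3070 × (15913.0 − 40) / (15913.0 − 3070) = 3070 × 15873.0 / 12843.0 ≈ 3794.3 mm.
Depth of field = Df − Dn = 3794.3 − 2577.9 ≈ 1216.4 mm ≈ 1.22 m.

1.22 m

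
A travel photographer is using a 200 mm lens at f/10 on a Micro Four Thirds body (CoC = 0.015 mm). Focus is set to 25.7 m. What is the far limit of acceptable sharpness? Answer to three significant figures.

28.4 m

Hyperfocal distance H = f²/(N·c) + f = 200²/(10 × 0.015) + 200 = 40000/0.15 + 200 ≈ 266866.7 mm ≈ 266.9 m.
Far limit Df = s·(H − f)/(H − s) = 25700 × (266866.7 − 200) / (266866.7 − 25700) = 25700 × 266666.7 / 241166.7 ≈ 28417 mm ≈ 28.4 m.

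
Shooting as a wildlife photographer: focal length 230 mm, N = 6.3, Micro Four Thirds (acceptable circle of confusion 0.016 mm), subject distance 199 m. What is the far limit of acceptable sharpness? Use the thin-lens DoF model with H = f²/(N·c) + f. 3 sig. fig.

Hyperfocal distance H = f²/(N·c) + f = 230²/(6.3 × 0.016) + 230 = 52900/0.1008 + 230 ≈ 525031.6 mm ≈ 525.0 m.
Far limit Df = s·(H − f)/(H − s) = 199000 × (525031.6 − 230) / (525031.6 − 199000) = 199000 × 524801.6 / 326031.6 ≈ 320323 mm ≈ 320 m.

320 m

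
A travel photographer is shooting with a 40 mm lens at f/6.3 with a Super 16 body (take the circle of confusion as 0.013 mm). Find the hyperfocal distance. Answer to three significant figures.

19.6 m

Hyperfocal distance H = f²/(N·c) + f = 40²/(6.3 × 0.013) + 40 = 1600/0.0819 + 40 ≈ 19576.0 mm ≈ 19.6 m.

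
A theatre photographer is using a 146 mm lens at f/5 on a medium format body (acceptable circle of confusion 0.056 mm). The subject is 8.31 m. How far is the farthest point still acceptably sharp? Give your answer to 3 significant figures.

9.31 m

Hyperfocal distance H = f²/(N·c) + f = 146²/(5 × 0.056) + 146 = 21316/0.28 + 146 ≈ 76274.6 mm ≈ 76.27 m.
Far limit Df = s·(H − f)/(H − s) = 8310 × (76274.6 − 146) / (76274.6 − 8310) = 8310 × 76128.6 / 67964.6 ≈ 9308.2 mm ≈ 9.31 m.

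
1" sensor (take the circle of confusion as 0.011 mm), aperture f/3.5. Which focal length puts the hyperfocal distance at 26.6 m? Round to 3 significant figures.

From H = f²/(N·c) + f, with f ≪ H: f ≈ √(H·N·c) = √(26600 × 3.5 × 0.011) = √1024.1 ≈ 32.00 mm.
The +f correction barely moves this — solving exactly, f² + N·c·f − N·c·H = 0 ⇒ f = (−N·c + √((N·c)² + 4·N·c·H))/2 = (−0.0385 + √4096.4)/2 ≈ 31.982 mm, so f ≈ 32.0 mm.

32.0 mm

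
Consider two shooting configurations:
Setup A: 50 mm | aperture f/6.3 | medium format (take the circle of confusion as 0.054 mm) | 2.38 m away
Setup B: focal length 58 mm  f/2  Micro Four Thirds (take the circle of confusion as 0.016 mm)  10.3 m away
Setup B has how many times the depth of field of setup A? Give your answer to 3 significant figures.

Setup A: H = 50²/(6.3×0.054) + 50 ≈ 7398.6 mm; DoF = Df − Dn = 3485.0 − 1807.0 ≈ 1678.0 mm.
Setup B: H = 58²/(2×0.016) + 58 ≈ 105183.0 mm; DoF = Df − Dn = 11411.8 − 9385.6 ≈ 2026.2 mm.
Ratio = 2026.2 / 1678.0 ≈ 1.21.

1.21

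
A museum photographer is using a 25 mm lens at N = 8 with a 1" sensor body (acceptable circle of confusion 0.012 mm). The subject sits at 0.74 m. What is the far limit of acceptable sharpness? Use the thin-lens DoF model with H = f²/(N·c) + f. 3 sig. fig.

Hyperfocal distance H = f²/(N·c) + f = 25²/(8 × 0.012) + 25 = 625/0.096 + 25 ≈ 6535.4 mm ≈ 6.535 m.
Far limit Df = s·(H − f)/(H − s) = 740 × (6535.4 − 25) / (6535.4 − 740) = 740 × 6510.4 / 5795.4 ≈ 831.30 mm ≈ 0.831 m.

0.831 m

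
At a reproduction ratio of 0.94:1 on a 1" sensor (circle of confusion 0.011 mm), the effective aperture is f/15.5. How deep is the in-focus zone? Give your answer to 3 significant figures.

At magnification m, DoF ≈ 2·N_eff·c/m² = 2 × 15.5 × 0.011 / 0.94² = 0.341 / 0.8836 ≈ 0.386 mm.

0.386 mm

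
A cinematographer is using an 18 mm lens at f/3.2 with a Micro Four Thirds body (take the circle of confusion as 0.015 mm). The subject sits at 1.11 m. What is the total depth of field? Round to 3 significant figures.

Hyperfocal distance H = f²/(N·c) + f = 18²/(3.2 × 0.015) + 18 = 324/0.048 + 18 ≈ 6768.0 mm ≈ 6.768 m.
Near limit Dn = s·(H − f)/(H + s − 2f) = 1110 × (6768.0 − 18) / (6768.0 + 1110 − 2 × 18) = 1110 × 6750.0 / 7842.0 ≈ 955.43 mm.
Far limit Df = s·(H − f)/(H − s) = 1110 × (6768.0 − 18) / (6768.0 − 1110) = 1110 × 6750.0 / 5658.0 ≈ 1324.23 mm.
Depth of field = Df − Dn = 1324.23 − 955.43 ≈ 368.80 mm.

369 mm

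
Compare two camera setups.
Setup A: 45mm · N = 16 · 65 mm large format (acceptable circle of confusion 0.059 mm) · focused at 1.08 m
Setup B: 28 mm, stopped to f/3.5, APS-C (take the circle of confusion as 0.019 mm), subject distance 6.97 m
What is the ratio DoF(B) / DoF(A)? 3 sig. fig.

Setup A: H = 45²/(16×0.059) + 45 ≈ 2190.1 mm; DoF = Df − Dn = 2086.9 − 728.5 ≈ 1358.4 mm.
Setup B: H = 28²/(3.5×0.019) + 28 ≈ 11817.5 mm; DoF = Df − Dn = 16952 − 4387 ≈ 12565 mm.
Ratio = 12565 / 1358.4 ≈ 9.25.

9.25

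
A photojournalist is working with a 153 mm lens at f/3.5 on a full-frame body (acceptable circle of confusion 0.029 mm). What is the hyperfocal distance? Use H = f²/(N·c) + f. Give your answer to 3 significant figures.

231 m

Hyperfocal distance H = f²/(N·c) + f = 153²/(3.5 × 0.029) + 153 = 23409/0.1015 + 153 ≈ 230783.5 mm ≈ 231 m.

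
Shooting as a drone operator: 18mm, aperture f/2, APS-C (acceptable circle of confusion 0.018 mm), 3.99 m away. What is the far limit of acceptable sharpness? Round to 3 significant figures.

7.14 m

Hyperfocal distance H = f²/(N·c) + f = 18²/(2 × 0.018) + 18 = 324/0.036 + 18 ≈ 9018.0 mm ≈ 9.018 m.
Far limit Df = s·(H − f)/(H − s) = 3990 × (9018.0 − 18) / (9018.0 − 3990) = 3990 × 9000.0 / 5028.0 ≈ 7142.0 mm ≈ 7.14 m.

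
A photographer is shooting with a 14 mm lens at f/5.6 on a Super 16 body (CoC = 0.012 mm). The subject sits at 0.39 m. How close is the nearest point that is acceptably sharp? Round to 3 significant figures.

345 mm

Hyperfocal distance H = f²/(N·c) + f = 14²/(5.6 × 0.012) + 14 = 196/0.0672 + 14 ≈ 2930.7 mm ≈ 2.931 m.
Near limit Dn = s·(H − f)/(H + s − 2f) = 390 × (2930.7 − 14) / (2930.7 + 390 − 2 × 14) = 390 × 2916.7 / 3292.7 ≈ 345.46 mm.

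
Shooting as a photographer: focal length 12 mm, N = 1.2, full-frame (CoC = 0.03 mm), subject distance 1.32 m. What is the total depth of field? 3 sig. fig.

Hyperfocal distance H = f²/(N·c) + f = 12²/(1.2 × 0.03) + 12 = 144/0.036 + 12 ≈ 4012.0 mm ≈ 4.012 m.
Near limit Dn = s·(H − f)/(H + s − 2f) = 1320 × (4012.0 − 12) / (4012.0 + 1320 − 2 × 12) = 1320 × 4000.0 / 5308.0 ≈ 994.72 mm.
Far limit Df = s·(H − f)/(H − s) = 1320 × (4012.0 − 12) / (4012.0 − 1320) = 1320 × 4000.0 / 2692.0 ≈ 1961.37 mm.
Depth of field = Df − Dn = 1961.37 − 994.72 ≈ 966.65 mm ≈ 0.967 m.

0.967 m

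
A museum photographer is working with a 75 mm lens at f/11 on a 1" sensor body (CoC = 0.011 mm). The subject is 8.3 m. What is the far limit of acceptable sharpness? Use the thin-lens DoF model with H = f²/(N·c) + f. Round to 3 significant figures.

Hyperfocal distance H = f²/(N·c) + f = 75²/(11 × 0.011) + 75 = 5625/0.121 + 75 ≈ 46562.6 mm ≈ 46.56 m.
Far limit Df = s·(H − f)/(H − s) = 8300 × (46562.6 − 75) / (46562.6 − 8300) = 8300 × 46487.6 / 38262.6 ≈ 10084 mm ≈ 10.1 m.

10.1 m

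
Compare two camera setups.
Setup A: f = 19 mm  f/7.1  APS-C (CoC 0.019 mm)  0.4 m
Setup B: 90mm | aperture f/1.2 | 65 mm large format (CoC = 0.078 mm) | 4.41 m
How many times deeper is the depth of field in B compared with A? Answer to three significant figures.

Setup A: H = 19²/(7.1×0.019) + 19 ≈ 2695.1 mm; DoF = Df − Dn = 466.40 − 350.15 ≈ 116.25 mm.
Setup B: H = 90²/(1.2×0.078) + 90 ≈ 86628.5 mm; DoF = Df − Dn = 4641.71 − 4200.32 ≈ 441.39 mm.
Ratio = 441.39 / 116.25 ≈ 3.80.

3.80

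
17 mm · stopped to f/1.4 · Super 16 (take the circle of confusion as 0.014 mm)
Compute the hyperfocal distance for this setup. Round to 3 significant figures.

14.8 m

Hyperfocal distance H = f²/(N·c) + f = 17²/(1.4 × 0.014) + 17 = 289/0.0196 + 17 ≈ 14761.9 mm ≈ 14.8 m.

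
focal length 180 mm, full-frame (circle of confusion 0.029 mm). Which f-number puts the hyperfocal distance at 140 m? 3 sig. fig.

f/7.99

Rearrange H = f²/(N·c) + f for N: N = f² / ((H − f)·c).
N = 180² / ((140000 − 180) × 0.029) = 32400 / 4055 ≈ 7.99.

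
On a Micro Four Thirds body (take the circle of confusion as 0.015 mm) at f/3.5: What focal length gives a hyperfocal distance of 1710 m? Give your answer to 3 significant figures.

300 mm

From H = f²/(N·c) + f, with f ≪ H: f ≈ √(H·N·c) = √(1710000 × 3.5 × 0.015) = √89775 ≈ 299.6 mm.
The +f correction barely moves this — solving exactly, f² + N·c·f − N·c·H = 0 ⇒ f = (−N·c + √((N·c)² + 4·N·c·H))/2 = (−0.0525 + √359100)/2 ≈ 299.60 mm, so f ≈ 300 mm.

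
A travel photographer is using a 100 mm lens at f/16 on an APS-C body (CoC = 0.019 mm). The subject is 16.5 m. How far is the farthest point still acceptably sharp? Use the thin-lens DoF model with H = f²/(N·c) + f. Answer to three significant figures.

32.9 m

Hyperfocal distance H = f²/(N·c) + f = 100²/(16 × 0.019) + 100 = 10000/0.304 + 100 ≈ 32994.7 mm ≈ 32.99 m.
Far limit Df = s·(H − f)/(H − s) = 16500 × (32994.7 − 100) / (32994.7 − 16500) = 16500 × 32894.7 / 16494.7 ≈ 32905 mm ≈ 32.9 m.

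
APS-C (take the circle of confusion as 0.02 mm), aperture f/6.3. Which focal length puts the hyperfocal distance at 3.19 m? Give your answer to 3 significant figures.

From H = f²/(N·c) + f, with f ≪ H: f ≈ √(H·N·c) = √(3190 × 6.3 × 0.02) = √401.94 ≈ 20.05 mm.
Exact: f² + N·c·f − N·c·H = 0 ⇒ f = (−N·c + √((N·c)² + 4·N·c·H))/2 = (−0.126 + √1607.8)/2 ≈ 19.986 mm ≈ 20.0 mm.

20.0 mm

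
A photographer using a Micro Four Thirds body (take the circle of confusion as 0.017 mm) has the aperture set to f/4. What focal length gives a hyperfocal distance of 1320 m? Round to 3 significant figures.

From H = f²/(N·c) + f, with f ≪ H: f ≈ √(H·N·c) = √(1320000 × 4 × 0.017) = √89760 ≈ 299.6 mm.
The +f correction barely moves this — solving exactly, f² + N·c·f − N·c·H = 0 ⇒ f = (−N·c + √((N·c)² + 4·N·c·H))/2 = (−0.068 + √359040)/2 ≈ 299.57 mm, so f ≈ 300 mm.

300 mm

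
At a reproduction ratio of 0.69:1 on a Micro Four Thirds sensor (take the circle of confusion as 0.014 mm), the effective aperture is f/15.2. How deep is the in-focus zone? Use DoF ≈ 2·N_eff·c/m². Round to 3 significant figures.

At magnification m, DoF ≈ 2·N_eff·c/m² = 2 × 15.2 × 0.014 / 0.69² = 0.4256 / 0.4761 ≈ 0.894 mm.

0.894 mm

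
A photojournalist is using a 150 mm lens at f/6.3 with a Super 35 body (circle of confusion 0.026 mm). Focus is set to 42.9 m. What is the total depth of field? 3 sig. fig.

Hyperfocal distance H = f²/(N·c) + f = 150²/(6.3 × 0.026) + 150 = 22500/0.1638 + 150 ≈ 137512.6 mm ≈ 137.5 m.
Near limit Dn = s·(H − f)/(H + s − 2f) = 42900 × (137512.6 − 150) / (137512.6 + 42900 − 2 × 150) = 42900 × 137362.6 / 180112.6 ≈ 32718 mm.
Far limit Df = s·(H − f)/(H − s) = 42900 × (137512.6 − 150) / (137512.6 − 42900) = 42900 × 137362.6 / 94612.6 ≈ 62284 mm.
Depth of field = Df − Dn = 62284 − 32718 ≈ 29566 mm ≈ 29.6 m.

29.6 m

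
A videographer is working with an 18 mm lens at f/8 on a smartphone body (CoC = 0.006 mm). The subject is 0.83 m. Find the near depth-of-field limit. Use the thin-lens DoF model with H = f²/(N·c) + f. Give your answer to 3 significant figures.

0.741 m

Hyperfocal distance H = f²/(N·c) + f = 18²/(8 × 0.006) + 18 = 324/0.048 + 18 ≈ 6768.0 mm ≈ 6.768 m.
Near limit Dn = s·(H − f)/(H + s − 2f) = 830 × (6768.0 − 18) / (6768.0 + 830 − 2 × 18) = 830 × 6750.0 / 7562.0 ≈ 740.88 mm ≈ 0.741 m.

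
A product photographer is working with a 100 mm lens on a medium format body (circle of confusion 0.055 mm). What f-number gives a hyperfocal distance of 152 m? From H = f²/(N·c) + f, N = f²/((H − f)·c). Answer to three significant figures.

f/1.20

Rearrange H = f²/(N·c) + f for N: N = f² / ((H − f)·c).
N = 100² / ((152000 − 100) × 0.055) = 10000 / 8354 ≈ 1.20.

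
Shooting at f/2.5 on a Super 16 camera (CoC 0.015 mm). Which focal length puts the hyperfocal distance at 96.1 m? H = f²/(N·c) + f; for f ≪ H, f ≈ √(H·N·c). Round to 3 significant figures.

From H = f²/(N·c) + f, with f ≪ H: f ≈ √(H·N·c) = √(96100 × 2.5 × 0.015) = √3603.8 ≈ 60.03 mm.
The +f correction barely moves this — solving exactly, f² + N·c·f − N·c·H = 0 ⇒ f = (−N·c + √((N·c)² + 4·N·c·H))/2 = (−0.0375 + √14415)/2 ≈ 60.012 mm, so f ≈ 60.0 mm.

60.0 mm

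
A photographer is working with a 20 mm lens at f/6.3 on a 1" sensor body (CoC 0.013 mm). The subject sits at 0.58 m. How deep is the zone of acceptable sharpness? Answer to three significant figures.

135 mm

Hyperfocal distance H = f²/(N·c) + f = 20²/(6.3 × 0.013) + 20 = 400/0.0819 + 20 ≈ 4904.0 mm ≈ 4.904 m.
Near limit Dn = s·(H − f)/(H + s − 2f) = 580 × (4904.0 − 20) / (4904.0 + 580 − 2 × 20) = 580 × 4884.0 / 5444.0 ≈ 520.34 mm.
Far limit Df = s·(H − f)/(H − s) = 580 × (4904.0 − 20) / (4904.0 − 580) = 580 × 4884.0 / 4324.0 ≈ 655.12 mm.
Depth of field = Df − Dn = 655.12 − 520.34 ≈ 134.78 mm.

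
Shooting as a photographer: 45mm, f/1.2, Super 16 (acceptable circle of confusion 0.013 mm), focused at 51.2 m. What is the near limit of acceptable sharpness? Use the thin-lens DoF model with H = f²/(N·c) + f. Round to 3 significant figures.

Hyperfocal distance H = f²/(N·c) + f = 45²/(1.2 × 0.013) + 45 = 2025/0.0156 + 45 ≈ 129852.7 mm ≈ 129.9 m.
Near limit Dn = s·(H − f)/(H + s − 2f) = 51200 × (129852.7 − 45) / (129852.7 + 51200 − 2 × 45) = 51200 × 129807.7 / 180962.7 ≈ 36727 mm ≈ 36.7 m.

36.7 m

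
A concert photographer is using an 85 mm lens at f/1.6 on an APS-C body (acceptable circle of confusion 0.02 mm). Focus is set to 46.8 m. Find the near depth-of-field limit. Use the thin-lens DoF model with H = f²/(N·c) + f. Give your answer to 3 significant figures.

38.8 m

Hyperfocal distance H = f²/(N·c) + f = 85²/(1.6 × 0.02) + 85 = 7225/0.032 + 85 ≈ 225866.2 mm ≈ 225.9 m.
Near limit Dn = s·(H − f)/(H + s − 2f) = 46800 × (225866.2 − 85) / (225866.2 + 46800 − 2 × 85) = 46800 × 225781.2 / 272496.2 ≈ 38777 mm ≈ 38.8 m.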